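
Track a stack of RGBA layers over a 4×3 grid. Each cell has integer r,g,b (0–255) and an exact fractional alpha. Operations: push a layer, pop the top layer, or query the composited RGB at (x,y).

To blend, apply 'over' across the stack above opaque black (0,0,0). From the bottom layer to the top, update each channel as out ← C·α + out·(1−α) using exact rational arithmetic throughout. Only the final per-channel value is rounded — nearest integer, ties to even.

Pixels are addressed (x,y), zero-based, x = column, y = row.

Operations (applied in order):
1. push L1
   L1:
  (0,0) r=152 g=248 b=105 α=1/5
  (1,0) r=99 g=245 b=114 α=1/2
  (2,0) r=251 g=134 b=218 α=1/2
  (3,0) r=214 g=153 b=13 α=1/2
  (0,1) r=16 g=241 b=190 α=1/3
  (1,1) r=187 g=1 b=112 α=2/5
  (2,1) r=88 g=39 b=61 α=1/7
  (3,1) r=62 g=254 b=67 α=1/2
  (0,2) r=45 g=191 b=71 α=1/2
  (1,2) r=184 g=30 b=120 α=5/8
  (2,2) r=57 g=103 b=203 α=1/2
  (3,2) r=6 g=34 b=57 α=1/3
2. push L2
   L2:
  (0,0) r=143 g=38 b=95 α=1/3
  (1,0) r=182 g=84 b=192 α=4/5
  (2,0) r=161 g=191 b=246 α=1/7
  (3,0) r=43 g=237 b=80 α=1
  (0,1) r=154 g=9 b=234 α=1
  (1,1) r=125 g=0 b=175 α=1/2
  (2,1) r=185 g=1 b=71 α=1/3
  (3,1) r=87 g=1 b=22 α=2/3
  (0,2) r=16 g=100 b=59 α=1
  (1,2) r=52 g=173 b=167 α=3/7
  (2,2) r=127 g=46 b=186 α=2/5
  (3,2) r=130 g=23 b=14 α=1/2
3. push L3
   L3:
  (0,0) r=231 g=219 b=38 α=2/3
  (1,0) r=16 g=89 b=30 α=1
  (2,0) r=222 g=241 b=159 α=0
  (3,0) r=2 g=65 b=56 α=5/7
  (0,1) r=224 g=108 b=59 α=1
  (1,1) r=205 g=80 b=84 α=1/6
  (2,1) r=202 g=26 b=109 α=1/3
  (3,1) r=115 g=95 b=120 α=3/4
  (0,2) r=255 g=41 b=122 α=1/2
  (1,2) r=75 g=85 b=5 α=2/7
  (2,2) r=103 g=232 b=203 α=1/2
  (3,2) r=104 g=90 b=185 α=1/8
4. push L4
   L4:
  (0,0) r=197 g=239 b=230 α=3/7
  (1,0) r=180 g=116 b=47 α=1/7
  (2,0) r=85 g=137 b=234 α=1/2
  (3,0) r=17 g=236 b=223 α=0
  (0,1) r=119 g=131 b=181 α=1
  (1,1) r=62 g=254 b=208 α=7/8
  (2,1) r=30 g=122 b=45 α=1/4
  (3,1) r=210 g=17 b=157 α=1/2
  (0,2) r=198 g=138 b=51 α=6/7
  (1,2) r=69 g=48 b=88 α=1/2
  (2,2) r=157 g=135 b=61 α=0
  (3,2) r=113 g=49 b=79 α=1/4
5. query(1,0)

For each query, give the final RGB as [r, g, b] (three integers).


at x=1,y=0 over L1,L2,L3,L4:
L1 α=1/2: [99/2, 245/2, 57]
L2 α=4/5: [311/2, 917/10, 165]
L3 α=1: [16, 89, 30]
L4 α=1/7: [276/7, 650/7, 227/7]
→ [39, 93, 32]


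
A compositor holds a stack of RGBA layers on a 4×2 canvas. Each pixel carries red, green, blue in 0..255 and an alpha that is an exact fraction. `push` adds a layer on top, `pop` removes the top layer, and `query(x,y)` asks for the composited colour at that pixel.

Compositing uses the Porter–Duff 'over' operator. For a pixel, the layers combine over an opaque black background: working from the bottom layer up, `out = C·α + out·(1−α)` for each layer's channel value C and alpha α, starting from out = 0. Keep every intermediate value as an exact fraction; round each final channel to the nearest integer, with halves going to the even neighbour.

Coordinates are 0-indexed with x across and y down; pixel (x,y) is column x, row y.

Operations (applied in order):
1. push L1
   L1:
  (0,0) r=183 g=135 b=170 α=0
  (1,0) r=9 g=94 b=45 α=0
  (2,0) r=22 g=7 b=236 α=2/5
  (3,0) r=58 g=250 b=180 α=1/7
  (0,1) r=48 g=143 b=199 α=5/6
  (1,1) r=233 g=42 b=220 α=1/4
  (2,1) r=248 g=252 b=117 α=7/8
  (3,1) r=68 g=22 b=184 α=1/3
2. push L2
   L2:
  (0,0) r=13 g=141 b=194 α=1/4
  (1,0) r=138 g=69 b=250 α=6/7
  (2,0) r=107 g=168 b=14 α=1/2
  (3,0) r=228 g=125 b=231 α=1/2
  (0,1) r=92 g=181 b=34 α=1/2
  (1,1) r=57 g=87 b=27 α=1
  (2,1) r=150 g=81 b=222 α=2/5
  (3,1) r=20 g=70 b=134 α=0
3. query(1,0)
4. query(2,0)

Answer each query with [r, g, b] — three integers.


query (1,0) [L1,L2] — begin 0,0,0
L1 α=0: [0, 0, 0]
L2 α=6/7: [828/7, 414/7, 1500/7]
→ [118, 59, 214]

query (2,0) [L1,L2] — begin 0,0,0
L1 α=2/5: [44/5, 14/5, 472/5]
L2 α=1/2: [579/10, 427/5, 271/5]
rounded: [58, 85, 54]


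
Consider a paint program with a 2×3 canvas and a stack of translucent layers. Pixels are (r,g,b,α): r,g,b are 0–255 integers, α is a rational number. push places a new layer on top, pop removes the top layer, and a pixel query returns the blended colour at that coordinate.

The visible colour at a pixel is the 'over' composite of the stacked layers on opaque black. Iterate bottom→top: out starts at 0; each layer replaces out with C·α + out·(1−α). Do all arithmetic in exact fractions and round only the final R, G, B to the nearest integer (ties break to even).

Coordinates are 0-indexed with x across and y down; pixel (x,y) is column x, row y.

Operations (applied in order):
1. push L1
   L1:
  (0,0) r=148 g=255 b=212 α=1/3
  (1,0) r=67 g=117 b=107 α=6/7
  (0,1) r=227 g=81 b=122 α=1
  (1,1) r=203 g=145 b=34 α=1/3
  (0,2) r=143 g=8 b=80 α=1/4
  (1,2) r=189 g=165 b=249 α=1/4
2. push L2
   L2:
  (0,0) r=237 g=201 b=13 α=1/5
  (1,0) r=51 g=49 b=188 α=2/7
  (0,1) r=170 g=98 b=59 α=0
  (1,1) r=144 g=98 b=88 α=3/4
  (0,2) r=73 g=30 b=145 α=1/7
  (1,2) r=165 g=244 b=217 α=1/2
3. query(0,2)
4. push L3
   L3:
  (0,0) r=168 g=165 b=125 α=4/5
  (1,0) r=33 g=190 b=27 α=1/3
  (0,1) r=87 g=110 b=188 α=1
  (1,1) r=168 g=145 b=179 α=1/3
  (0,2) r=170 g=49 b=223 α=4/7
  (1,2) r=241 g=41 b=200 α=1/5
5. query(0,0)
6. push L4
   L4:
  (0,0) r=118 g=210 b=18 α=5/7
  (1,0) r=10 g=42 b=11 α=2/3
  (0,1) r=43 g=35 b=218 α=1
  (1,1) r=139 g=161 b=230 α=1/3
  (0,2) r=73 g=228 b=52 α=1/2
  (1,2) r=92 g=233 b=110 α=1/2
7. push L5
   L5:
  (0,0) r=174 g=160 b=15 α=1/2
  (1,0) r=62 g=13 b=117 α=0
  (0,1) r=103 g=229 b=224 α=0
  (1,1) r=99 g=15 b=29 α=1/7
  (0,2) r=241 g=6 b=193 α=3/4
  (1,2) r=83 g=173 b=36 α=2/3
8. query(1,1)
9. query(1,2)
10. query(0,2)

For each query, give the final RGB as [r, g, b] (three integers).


query (0,2) [L1,L2] — begin 0,0,0
L1 α=1/4: [143/4, 2, 20]
L2 α=1/7: [575/14, 6, 265/7]
= [41, 6, 38]

at x=0,y=0 over L1,L2,L3:
+L1 (α=1/3) → [148/3, 85, 212/3]
+L2 (α=1/5) → [1303/15, 541/5, 887/15]
+L3 (α=4/5) → [11383/75, 3841/25, 8387/75]
rounded: [152, 154, 112]

at x=1,y=1 over L1,L2,L3,L4,L5:
+L1 (α=1/3) → [203/3, 145/3, 34/3]
+L2 (α=3/4) → [1499/12, 1027/12, 413/6]
+L3 (α=1/3) → [2507/18, 1897/18, 950/9]
+L4 (α=1/3) → [3758/27, 3346/27, 3970/27]
+L5 (α=1/7) → [1201/9, 6827/63, 8201/63]
= [133, 108, 130]

at x=1,y=2 over L1,L2,L3,L4,L5:
L1 α=1/4: [189/4, 165/4, 249/4]
L2 α=1/2: [849/8, 1141/8, 1117/8]
L3 α=1/5: [1331/10, 1223/10, 1517/10]
L4 α=1/2: [2251/20, 3553/20, 2617/20]
L5 α=2/3: [1857/20, 3491/20, 4057/60]
= [93, 175, 68]

(0,2) stack=L1,L2,L3,L4,L5; from [0,0,0]:
+L1 (α=1/4) → [143/4, 2, 20]
+L2 (α=1/7) → [575/14, 6, 265/7]
+L3 (α=4/7) → [11245/98, 214/7, 7039/49]
+L4 (α=1/2) → [18399/196, 905/7, 9587/98]
+L5 (α=3/4) → [160107/784, 1031/28, 66329/392]
rounded: [204, 37, 169]


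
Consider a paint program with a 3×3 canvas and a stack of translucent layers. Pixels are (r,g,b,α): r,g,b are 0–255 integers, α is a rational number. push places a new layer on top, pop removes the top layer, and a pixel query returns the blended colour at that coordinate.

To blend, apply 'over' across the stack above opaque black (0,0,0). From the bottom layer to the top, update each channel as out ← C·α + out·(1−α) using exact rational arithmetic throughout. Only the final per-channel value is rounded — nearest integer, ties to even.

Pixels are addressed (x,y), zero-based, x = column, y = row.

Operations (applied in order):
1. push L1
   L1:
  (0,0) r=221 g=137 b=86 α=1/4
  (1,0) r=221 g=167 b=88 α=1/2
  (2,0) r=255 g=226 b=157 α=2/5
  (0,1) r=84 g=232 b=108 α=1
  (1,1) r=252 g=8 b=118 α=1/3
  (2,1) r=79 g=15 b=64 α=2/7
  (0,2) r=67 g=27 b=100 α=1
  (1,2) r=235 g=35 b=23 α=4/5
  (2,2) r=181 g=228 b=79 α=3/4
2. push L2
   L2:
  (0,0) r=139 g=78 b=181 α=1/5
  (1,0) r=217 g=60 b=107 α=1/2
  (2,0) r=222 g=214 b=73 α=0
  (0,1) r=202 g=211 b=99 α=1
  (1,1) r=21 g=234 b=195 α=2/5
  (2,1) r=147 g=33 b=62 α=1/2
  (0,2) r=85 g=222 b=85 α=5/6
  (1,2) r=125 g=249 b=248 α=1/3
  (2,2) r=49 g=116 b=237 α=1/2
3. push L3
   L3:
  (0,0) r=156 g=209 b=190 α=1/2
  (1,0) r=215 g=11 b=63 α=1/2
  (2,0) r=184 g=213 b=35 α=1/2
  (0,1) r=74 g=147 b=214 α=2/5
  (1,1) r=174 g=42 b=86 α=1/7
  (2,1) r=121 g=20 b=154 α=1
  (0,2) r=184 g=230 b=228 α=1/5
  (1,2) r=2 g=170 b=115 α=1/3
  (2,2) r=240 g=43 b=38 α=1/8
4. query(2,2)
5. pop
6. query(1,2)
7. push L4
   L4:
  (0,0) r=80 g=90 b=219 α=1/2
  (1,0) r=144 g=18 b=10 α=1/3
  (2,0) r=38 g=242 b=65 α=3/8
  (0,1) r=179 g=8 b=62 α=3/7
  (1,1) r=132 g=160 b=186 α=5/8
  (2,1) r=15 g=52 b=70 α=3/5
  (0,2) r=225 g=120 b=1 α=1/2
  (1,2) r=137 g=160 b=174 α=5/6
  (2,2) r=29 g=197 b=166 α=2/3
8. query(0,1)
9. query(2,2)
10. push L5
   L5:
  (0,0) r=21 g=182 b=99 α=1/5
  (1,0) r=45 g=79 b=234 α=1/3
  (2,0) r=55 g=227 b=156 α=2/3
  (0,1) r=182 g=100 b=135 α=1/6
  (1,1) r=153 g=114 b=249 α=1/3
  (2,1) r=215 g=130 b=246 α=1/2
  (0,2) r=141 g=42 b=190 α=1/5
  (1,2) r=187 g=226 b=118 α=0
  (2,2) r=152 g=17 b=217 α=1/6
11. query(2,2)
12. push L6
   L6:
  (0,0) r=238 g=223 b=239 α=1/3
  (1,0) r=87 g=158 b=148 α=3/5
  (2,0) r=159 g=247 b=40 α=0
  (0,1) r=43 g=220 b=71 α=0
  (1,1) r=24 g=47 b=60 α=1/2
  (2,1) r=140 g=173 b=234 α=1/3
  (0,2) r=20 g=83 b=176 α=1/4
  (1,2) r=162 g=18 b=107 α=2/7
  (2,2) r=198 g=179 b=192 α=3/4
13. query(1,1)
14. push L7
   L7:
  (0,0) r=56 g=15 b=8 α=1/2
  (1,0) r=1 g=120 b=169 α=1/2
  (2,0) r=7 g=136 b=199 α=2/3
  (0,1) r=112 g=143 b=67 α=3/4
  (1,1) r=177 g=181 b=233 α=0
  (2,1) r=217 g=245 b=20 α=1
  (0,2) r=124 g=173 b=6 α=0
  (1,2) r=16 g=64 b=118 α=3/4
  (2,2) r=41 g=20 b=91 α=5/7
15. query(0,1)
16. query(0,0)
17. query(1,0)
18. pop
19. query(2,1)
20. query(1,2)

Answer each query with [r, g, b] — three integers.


at x=2,y=2 over L1,L2,L3:
after L1 α=3/4: [543/4, 171, 237/4]
after L2 α=1/2: [739/8, 287/2, 1185/8]
after L3 α=1/8: [7093/64, 2095/16, 8599/64]
→ [111, 131, 134]

at x=1,y=2 over L1,L2:
after L1 α=4/5: [188, 28, 92/5]
after L2 α=1/3: [167, 305/3, 1424/15]
= [167, 102, 95]

(0,1) stack=L1,L2,L4; from [0,0,0]:
after L1 α=1: [84, 232, 108]
after L2 α=1: [202, 211, 99]
after L4 α=3/7: [1345/7, 124, 582/7]
→ [192, 124, 83]

query (2,2) [L1,L2,L4] — begin 0,0,0
L1 α=3/4: [543/4, 171, 237/4]
L2 α=1/2: [739/8, 287/2, 1185/8]
L4 α=2/3: [401/8, 1075/6, 3841/24]
= [50, 179, 160]

query (2,2) [L1,L2,L4,L5] — begin 0,0,0
after L1 α=3/4: [543/4, 171, 237/4]
after L2 α=1/2: [739/8, 287/2, 1185/8]
after L4 α=2/3: [401/8, 1075/6, 3841/24]
after L5 α=1/6: [3221/48, 5477/36, 24413/144]
rounded: [67, 152, 170]

(1,1) stack=L1,L2,L4,L5,L6; from [0,0,0]:
L1 α=1/3: [84, 8/3, 118/3]
L2 α=2/5: [294/5, 476/5, 508/5]
L4 α=5/8: [2091/20, 1357/10, 3087/20]
L5 α=1/3: [1207/10, 1927/15, 1859/10]
L6 α=1/2: [1447/20, 1316/15, 2459/20]
= [72, 88, 123]

(0,1) stack=L1,L2,L4,L5,L6,L7; from [0,0,0]:
L1 α=1: [84, 232, 108]
L2 α=1: [202, 211, 99]
L4 α=3/7: [1345/7, 124, 582/7]
L5 α=1/6: [7999/42, 120, 1285/14]
L6 α=0: [7999/42, 120, 1285/14]
L7 α=3/4: [22111/168, 549/4, 4099/56]
= [132, 137, 73]

at x=0,y=0 over L1,L2,L4,L5,L6,L7:
+L1 (α=1/4) → [221/4, 137/4, 43/2]
+L2 (α=1/5) → [72, 43, 267/5]
+L4 (α=1/2) → [76, 133/2, 681/5]
+L5 (α=1/5) → [65, 448/5, 3219/25]
+L6 (α=1/3) → [368/3, 2011/15, 12413/75]
+L7 (α=1/2) → [268/3, 1118/15, 13013/150]
rounded: [89, 75, 87]

at x=1,y=0 over L1,L2,L4,L5,L6,L7:
+L1 (α=1/2) → [221/2, 167/2, 44]
+L2 (α=1/2) → [655/4, 287/4, 151/2]
+L4 (α=1/3) → [943/6, 323/6, 161/3]
+L5 (α=1/3) → [1078/9, 560/9, 1024/9]
+L6 (α=3/5) → [901/9, 5386/45, 6044/45]
+L7 (α=1/2) → [455/9, 5393/45, 13649/90]
→ [51, 120, 152]

(2,1) stack=L1,L2,L4,L5,L6; from [0,0,0]:
L1 α=2/7: [158/7, 30/7, 128/7]
L2 α=1/2: [1187/14, 261/14, 281/7]
L4 α=3/5: [1502/35, 1353/35, 2032/35]
L5 α=1/2: [9027/70, 5903/70, 5321/35]
L6 α=1/3: [13927/105, 3986/35, 18832/105]
rounded: [133, 114, 179]

at x=1,y=2 over L1,L2,L4,L5,L6:
after L1 α=4/5: [188, 28, 92/5]
after L2 α=1/3: [167, 305/3, 1424/15]
after L4 α=5/6: [142, 2705/18, 7237/45]
after L5 α=0: [142, 2705/18, 7237/45]
after L6 α=2/7: [1034/7, 14173/126, 1309/9]
→ [148, 112, 145]


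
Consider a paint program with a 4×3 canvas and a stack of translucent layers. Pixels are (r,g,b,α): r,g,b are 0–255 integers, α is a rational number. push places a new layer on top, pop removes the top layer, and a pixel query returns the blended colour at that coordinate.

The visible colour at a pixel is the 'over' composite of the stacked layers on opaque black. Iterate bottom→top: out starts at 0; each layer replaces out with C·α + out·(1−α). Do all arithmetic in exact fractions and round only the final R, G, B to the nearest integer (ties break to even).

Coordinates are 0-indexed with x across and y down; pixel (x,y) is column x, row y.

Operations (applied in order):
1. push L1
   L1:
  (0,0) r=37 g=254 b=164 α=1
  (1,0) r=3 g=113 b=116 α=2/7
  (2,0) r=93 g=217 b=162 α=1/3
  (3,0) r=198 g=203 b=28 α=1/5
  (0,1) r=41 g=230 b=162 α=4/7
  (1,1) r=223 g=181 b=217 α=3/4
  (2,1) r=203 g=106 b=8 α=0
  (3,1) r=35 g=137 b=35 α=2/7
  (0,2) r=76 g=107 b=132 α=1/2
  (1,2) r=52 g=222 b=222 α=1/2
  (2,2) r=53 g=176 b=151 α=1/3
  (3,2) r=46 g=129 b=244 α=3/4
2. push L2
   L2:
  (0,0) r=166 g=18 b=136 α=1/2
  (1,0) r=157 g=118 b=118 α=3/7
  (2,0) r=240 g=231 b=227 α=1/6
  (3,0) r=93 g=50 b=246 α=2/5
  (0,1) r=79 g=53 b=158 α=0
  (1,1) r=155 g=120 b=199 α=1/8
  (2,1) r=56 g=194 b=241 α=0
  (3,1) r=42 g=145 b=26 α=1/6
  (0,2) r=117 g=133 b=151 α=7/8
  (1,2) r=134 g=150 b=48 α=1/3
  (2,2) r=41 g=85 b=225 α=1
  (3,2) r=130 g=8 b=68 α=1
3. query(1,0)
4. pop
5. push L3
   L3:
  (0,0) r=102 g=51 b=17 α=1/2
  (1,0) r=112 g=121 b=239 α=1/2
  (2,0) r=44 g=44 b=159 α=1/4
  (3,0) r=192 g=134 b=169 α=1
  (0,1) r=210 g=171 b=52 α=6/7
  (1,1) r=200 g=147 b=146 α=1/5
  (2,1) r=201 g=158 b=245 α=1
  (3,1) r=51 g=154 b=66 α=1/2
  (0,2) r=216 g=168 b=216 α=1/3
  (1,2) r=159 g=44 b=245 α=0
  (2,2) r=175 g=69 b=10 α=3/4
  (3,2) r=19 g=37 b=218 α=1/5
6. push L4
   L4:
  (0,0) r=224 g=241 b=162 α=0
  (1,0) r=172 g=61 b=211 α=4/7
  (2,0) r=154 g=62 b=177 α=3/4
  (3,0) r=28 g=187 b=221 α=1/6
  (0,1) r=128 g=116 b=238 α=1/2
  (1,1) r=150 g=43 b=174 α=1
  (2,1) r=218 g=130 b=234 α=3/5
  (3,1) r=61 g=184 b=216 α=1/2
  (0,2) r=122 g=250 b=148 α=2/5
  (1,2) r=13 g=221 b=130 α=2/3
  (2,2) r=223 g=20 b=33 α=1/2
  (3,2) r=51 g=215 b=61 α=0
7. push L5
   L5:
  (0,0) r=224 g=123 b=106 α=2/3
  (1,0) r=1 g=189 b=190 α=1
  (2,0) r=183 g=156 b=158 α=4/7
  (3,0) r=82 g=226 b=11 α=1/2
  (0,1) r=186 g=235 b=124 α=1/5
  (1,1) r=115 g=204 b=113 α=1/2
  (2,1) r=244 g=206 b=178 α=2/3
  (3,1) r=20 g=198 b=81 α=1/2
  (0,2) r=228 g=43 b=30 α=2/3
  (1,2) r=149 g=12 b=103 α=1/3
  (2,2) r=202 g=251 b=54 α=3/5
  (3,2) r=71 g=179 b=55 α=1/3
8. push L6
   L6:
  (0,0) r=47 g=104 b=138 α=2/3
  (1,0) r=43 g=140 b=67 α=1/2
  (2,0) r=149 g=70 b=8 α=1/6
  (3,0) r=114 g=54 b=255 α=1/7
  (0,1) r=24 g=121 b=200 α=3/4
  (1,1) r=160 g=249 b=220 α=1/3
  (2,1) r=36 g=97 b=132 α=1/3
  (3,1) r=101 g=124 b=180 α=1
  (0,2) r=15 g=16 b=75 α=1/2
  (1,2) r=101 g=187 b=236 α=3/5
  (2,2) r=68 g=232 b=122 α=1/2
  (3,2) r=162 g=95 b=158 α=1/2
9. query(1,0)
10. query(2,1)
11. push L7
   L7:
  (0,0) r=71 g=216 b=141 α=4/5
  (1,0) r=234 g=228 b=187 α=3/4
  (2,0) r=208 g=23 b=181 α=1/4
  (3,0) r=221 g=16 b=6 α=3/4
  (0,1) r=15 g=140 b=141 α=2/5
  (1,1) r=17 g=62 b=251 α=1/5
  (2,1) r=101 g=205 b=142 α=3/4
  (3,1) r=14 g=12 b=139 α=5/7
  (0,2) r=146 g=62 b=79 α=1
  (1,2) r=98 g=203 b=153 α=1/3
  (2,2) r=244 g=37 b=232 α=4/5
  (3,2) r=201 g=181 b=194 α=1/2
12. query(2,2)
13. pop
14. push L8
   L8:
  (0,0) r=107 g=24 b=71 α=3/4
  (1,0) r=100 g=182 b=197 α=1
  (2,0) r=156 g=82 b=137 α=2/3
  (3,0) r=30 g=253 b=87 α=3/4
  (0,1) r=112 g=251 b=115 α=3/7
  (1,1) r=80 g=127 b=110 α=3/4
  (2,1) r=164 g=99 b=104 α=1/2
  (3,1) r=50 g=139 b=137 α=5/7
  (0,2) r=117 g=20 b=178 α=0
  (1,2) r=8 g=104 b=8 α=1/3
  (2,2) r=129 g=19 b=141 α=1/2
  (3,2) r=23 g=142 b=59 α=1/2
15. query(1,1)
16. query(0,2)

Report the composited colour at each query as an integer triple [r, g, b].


query (1,0) [L1,L2] — begin 0,0,0
after L1 α=2/7: [6/7, 226/7, 232/7]
after L2 α=3/7: [3321/49, 3382/49, 3406/49]
rounded: [68, 69, 70]

(1,0) stack=L1,L3,L4,L5,L6; from [0,0,0]:
L1 α=2/7: [6/7, 226/7, 232/7]
L3 α=1/2: [395/7, 1073/14, 1905/14]
L4 α=4/7: [6001/49, 6635/98, 17531/98]
L5 α=1: [1, 189, 190]
L6 α=1/2: [22, 329/2, 257/2]
rounded: [22, 164, 128]

(2,1) stack=L1,L3,L4,L5,L6; from [0,0,0]:
+L1 (α=0) → [0, 0, 0]
+L3 (α=1) → [201, 158, 245]
+L4 (α=3/5) → [1056/5, 706/5, 1192/5]
+L5 (α=2/3) → [3496/15, 922/5, 2972/15]
+L6 (α=1/3) → [7532/45, 2329/15, 7924/45]
rounded: [167, 155, 176]

query (2,2) [L1,L3,L4,L5,L6,L7] — begin 0,0,0
after L1 α=1/3: [53/3, 176/3, 151/3]
after L3 α=3/4: [407/3, 797/12, 241/12]
after L4 α=1/2: [538/3, 1037/24, 637/24]
after L5 α=3/5: [2894/15, 10073/60, 2581/60]
after L6 α=1/2: [1957/15, 23993/120, 9901/120]
after L7 α=4/5: [16597/75, 41753/600, 121261/600]
= [221, 70, 202]

query (1,1) [L1,L3,L4,L5,L6,L8] — begin 0,0,0
L1 α=3/4: [669/4, 543/4, 651/4]
L3 α=1/5: [869/5, 138, 797/5]
L4 α=1: [150, 43, 174]
L5 α=1/2: [265/2, 247/2, 287/2]
L6 α=1/3: [425/3, 496/3, 169]
L8 α=3/4: [1145/12, 1639/12, 499/4]
= [95, 137, 125]

(0,2) stack=L1,L3,L4,L5,L6,L8; from [0,0,0]:
+L1 (α=1/2) → [38, 107/2, 66]
+L3 (α=1/3) → [292/3, 275/3, 116]
+L4 (α=2/5) → [536/5, 155, 644/5]
+L5 (α=2/3) → [2816/15, 241/3, 944/15]
+L6 (α=1/2) → [3041/30, 289/6, 2069/30]
+L8 (α=0) → [3041/30, 289/6, 2069/30]
= [101, 48, 69]


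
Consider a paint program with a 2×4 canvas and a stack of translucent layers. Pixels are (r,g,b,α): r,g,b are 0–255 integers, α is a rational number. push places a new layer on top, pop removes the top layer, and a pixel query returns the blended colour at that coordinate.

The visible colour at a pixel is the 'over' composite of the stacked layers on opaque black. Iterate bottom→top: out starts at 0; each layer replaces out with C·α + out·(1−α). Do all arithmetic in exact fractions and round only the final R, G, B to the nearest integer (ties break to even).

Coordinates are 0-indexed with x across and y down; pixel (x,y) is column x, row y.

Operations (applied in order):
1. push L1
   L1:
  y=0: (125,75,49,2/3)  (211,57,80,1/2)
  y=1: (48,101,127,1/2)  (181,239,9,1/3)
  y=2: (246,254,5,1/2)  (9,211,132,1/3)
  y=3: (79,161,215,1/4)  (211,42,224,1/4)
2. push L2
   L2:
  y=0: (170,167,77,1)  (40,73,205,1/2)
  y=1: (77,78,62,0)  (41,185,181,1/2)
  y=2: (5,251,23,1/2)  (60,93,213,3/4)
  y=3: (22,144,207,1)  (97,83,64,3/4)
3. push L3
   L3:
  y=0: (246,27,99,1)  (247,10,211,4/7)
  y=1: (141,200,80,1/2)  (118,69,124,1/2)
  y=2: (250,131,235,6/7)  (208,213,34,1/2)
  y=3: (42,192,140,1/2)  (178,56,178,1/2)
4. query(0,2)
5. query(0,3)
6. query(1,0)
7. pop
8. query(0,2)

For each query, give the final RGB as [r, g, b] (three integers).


query (0,2) [L1,L2,L3] — begin 0,0,0
+L1 (α=1/2) → [123, 127, 5/2]
+L2 (α=1/2) → [64, 189, 51/4]
+L3 (α=6/7) → [1564/7, 975/7, 813/4]
rounded: [223, 139, 203]

query (0,3) [L1,L2,L3] — begin 0,0,0
after L1 α=1/4: [79/4, 161/4, 215/4]
after L2 α=1: [22, 144, 207]
after L3 α=1/2: [32, 168, 347/2]
→ [32, 168, 174]

query (1,0) [L1,L2,L3] — begin 0,0,0
L1 α=1/2: [211/2, 57/2, 40]
L2 α=1/2: [291/4, 203/4, 245/2]
L3 α=4/7: [4825/28, 769/28, 2423/14]
→ [172, 27, 173]

query (0,2) [L1,L2] — begin 0,0,0
after L1 α=1/2: [123, 127, 5/2]
after L2 α=1/2: [64, 189, 51/4]
= [64, 189, 13]


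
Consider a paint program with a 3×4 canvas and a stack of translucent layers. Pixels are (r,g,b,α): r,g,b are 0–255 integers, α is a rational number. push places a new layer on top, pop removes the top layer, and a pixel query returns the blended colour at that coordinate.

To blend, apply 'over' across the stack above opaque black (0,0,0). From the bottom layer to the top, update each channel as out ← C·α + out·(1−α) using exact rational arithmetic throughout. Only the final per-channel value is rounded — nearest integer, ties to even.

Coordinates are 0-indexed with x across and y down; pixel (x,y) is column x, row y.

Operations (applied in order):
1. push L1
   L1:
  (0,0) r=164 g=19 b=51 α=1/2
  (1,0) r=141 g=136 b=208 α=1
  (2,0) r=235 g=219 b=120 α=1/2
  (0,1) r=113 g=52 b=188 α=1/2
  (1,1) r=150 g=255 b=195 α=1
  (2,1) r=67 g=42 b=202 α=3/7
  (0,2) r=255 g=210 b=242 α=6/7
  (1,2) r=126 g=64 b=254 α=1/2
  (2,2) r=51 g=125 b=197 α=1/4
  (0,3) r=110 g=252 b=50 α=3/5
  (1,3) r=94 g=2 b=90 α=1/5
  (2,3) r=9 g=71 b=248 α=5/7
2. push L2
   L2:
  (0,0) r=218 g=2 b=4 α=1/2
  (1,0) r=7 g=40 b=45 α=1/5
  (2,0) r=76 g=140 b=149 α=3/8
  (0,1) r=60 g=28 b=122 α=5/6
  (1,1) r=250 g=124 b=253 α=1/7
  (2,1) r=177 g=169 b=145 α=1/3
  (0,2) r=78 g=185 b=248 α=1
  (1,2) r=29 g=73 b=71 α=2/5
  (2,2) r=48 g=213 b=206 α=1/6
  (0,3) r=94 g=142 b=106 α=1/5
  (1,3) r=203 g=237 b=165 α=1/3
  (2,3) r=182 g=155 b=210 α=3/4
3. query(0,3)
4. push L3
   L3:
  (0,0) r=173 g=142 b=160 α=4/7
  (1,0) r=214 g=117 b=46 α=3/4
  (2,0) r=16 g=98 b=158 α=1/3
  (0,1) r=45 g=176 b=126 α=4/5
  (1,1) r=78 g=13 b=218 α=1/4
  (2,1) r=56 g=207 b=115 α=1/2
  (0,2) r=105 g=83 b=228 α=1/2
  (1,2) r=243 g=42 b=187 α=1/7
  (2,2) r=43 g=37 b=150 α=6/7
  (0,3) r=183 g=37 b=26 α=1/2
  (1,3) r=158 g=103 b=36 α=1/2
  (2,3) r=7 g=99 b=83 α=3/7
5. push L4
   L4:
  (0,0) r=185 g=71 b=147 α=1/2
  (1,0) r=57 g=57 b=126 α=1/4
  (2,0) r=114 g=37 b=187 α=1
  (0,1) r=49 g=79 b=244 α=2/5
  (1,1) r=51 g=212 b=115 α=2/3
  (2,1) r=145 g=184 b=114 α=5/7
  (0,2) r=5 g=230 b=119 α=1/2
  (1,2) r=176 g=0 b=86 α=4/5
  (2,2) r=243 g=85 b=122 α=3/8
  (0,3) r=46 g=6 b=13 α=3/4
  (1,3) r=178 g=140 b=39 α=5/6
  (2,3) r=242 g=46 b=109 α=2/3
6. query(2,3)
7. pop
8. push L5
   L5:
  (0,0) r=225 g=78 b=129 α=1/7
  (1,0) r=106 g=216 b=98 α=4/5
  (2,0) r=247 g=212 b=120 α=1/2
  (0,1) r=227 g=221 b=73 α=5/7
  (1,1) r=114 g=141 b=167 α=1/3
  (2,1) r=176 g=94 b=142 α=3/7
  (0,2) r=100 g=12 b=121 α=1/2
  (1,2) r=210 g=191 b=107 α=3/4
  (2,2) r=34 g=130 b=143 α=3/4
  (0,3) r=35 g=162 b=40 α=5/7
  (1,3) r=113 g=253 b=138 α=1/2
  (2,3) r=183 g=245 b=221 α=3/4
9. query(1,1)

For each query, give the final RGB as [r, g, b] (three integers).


(0,3) stack=L1,L2; from [0,0,0]:
after L1 α=3/5: [66, 756/5, 30]
after L2 α=1/5: [358/5, 3734/25, 226/5]
rounded: [72, 149, 45]

(2,3) stack=L1,L2,L3,L4; from [0,0,0]:
after L1 α=5/7: [45/7, 355/7, 1240/7]
after L2 α=3/4: [3867/28, 1805/14, 2825/14]
after L3 α=3/7: [4014/49, 5689/49, 7393/49]
after L4 α=2/3: [27730/147, 3399/49, 6025/49]
= [189, 69, 123]

at x=1,y=1 over L1,L2,L3,L5:
L1 α=1: [150, 255, 195]
L2 α=1/7: [1150/7, 1654/7, 1423/7]
L3 α=1/4: [999/7, 5053/28, 5795/28]
L5 α=1/3: [932/7, 7027/42, 2711/14]
→ [133, 167, 194]


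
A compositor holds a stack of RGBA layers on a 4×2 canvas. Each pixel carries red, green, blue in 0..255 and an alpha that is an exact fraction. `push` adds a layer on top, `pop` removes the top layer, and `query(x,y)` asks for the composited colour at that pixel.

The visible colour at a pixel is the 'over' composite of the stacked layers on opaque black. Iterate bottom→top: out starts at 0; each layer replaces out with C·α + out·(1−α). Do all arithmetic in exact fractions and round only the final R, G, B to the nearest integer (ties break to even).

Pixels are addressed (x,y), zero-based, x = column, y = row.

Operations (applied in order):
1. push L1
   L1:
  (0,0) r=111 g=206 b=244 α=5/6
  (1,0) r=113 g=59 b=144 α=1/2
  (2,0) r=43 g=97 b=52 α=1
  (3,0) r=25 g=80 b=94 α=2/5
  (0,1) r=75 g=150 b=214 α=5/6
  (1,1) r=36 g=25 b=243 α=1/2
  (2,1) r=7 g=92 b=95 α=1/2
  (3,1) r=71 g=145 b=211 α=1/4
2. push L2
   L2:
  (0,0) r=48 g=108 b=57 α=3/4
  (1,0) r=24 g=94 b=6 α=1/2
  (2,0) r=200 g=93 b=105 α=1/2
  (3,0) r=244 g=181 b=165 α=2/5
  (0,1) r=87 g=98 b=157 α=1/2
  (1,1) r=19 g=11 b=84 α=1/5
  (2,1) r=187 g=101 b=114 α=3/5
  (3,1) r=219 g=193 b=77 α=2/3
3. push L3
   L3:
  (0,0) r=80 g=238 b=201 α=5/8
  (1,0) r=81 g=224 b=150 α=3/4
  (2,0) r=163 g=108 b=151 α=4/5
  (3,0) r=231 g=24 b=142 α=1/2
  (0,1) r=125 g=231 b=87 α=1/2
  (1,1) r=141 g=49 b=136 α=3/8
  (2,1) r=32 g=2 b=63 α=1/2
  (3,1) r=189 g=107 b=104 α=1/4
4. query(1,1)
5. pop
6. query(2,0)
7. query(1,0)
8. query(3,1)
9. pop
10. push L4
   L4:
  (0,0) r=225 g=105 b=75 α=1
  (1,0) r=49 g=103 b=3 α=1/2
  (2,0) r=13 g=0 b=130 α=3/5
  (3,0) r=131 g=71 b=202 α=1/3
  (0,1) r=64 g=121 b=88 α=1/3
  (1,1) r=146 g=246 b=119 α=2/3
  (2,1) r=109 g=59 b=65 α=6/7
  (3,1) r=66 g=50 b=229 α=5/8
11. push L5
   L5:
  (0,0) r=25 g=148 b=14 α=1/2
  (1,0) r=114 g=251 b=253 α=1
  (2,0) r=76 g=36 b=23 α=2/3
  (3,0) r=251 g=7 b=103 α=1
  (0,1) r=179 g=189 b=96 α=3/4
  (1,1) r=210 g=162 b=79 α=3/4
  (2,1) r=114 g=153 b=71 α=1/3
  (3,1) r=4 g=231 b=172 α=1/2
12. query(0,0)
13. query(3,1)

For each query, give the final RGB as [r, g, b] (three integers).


(1,1) stack=L1,L2,L3; from [0,0,0]:
after L1 α=1/2: [18, 25/2, 243/2]
after L2 α=1/5: [91/5, 61/5, 114]
after L3 α=3/8: [257/4, 26, 489/4]
rounded: [64, 26, 122]

at x=2,y=0 over L1,L2:
after L1 α=1: [43, 97, 52]
after L2 α=1/2: [243/2, 95, 157/2]
rounded: [122, 95, 78]

(1,0) stack=L1,L2; from [0,0,0]:
after L1 α=1/2: [113/2, 59/2, 72]
after L2 α=1/2: [161/4, 247/4, 39]
→ [40, 62, 39]

query (3,1) [L1,L2] — begin 0,0,0
after L1 α=1/4: [71/4, 145/4, 211/4]
after L2 α=2/3: [1823/12, 563/4, 827/12]
rounded: [152, 141, 69]

at x=0,y=0 over L1,L4,L5:
after L1 α=5/6: [185/2, 515/3, 610/3]
after L4 α=1: [225, 105, 75]
after L5 α=1/2: [125, 253/2, 89/2]
→ [125, 126, 44]

(3,1) stack=L1,L4,L5; from [0,0,0]:
+L1 (α=1/4) → [71/4, 145/4, 211/4]
+L4 (α=5/8) → [1533/32, 1435/32, 5213/32]
+L5 (α=1/2) → [1661/64, 8827/64, 10717/64]
→ [26, 138, 167]


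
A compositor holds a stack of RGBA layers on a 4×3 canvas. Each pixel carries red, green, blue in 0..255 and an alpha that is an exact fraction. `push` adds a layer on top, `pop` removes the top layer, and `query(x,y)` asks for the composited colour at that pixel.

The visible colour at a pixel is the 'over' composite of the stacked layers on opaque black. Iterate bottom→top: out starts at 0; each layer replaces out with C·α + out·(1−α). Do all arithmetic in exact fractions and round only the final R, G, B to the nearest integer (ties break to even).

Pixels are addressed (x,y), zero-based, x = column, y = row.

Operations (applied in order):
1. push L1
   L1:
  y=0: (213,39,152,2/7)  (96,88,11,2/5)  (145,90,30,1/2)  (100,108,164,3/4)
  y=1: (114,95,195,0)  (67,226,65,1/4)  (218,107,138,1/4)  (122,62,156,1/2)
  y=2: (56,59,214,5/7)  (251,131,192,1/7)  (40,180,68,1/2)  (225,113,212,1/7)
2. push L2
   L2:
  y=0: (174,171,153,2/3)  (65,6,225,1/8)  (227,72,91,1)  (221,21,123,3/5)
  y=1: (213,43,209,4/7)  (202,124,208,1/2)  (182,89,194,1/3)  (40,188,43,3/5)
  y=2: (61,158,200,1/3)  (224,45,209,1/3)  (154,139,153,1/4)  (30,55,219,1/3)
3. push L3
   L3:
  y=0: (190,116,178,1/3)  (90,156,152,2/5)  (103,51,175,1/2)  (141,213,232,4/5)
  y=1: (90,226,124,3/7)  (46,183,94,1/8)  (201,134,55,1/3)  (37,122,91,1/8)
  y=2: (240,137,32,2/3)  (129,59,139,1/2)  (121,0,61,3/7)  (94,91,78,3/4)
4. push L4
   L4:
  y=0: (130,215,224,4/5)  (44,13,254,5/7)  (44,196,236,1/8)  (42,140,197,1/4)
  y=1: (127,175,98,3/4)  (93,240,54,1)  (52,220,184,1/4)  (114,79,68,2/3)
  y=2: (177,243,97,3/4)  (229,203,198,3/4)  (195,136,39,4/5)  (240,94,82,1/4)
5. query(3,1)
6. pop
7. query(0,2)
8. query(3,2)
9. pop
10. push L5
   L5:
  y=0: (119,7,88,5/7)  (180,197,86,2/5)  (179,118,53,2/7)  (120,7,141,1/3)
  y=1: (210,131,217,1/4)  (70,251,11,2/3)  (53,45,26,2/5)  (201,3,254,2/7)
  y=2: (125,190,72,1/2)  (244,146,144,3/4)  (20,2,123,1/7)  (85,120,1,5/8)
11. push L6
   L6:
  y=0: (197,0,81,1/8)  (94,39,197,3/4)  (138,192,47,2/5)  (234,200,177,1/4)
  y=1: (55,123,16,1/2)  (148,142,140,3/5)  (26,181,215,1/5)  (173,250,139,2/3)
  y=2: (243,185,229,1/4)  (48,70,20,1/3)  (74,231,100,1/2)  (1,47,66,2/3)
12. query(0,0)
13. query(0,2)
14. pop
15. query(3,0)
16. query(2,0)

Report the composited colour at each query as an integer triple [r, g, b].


(3,1) stack=L1,L2,L3,L4; from [0,0,0]:
after L1 α=1/2: [61, 31, 78]
after L2 α=3/5: [242/5, 626/5, 57]
after L3 α=1/8: [1879/40, 624/5, 245/4]
after L4 α=2/3: [10999/120, 1414/15, 263/4]
= [92, 94, 66]

at x=0,y=2 over L1,L2,L3:
L1 α=5/7: [40, 295/7, 1070/7]
L2 α=1/3: [47, 1696/21, 1180/7]
L3 α=2/3: [527/3, 7450/63, 1628/21]
= [176, 118, 78]

at x=3,y=2 over L1,L2,L3:
L1 α=1/7: [225/7, 113/7, 212/7]
L2 α=1/3: [220/7, 611/21, 1957/21]
L3 α=3/4: [1097/14, 1586/21, 6871/84]
→ [78, 76, 82]

at x=0,y=0 over L1,L2,L5,L6:
after L1 α=2/7: [426/7, 78/7, 304/7]
after L2 α=2/3: [954/7, 824/7, 2446/21]
after L5 α=5/7: [6073/49, 1893/49, 14132/147]
after L6 α=1/8: [1863/14, 1893/56, 15833/168]
= [133, 34, 94]

at x=0,y=2 over L1,L2,L5,L6:
L1 α=5/7: [40, 295/7, 1070/7]
L2 α=1/3: [47, 1696/21, 1180/7]
L5 α=1/2: [86, 2843/21, 842/7]
L6 α=1/4: [501/4, 2069/14, 4129/28]
→ [125, 148, 147]

at x=3,y=0 over L1,L2,L5:
+L1 (α=3/4) → [75, 81, 123]
+L2 (α=3/5) → [813/5, 45, 123]
+L5 (α=1/3) → [742/5, 97/3, 129]
= [148, 32, 129]

(2,0) stack=L1,L2,L5; from [0,0,0]:
L1 α=1/2: [145/2, 45, 15]
L2 α=1: [227, 72, 91]
L5 α=2/7: [1493/7, 596/7, 561/7]
= [213, 85, 80]


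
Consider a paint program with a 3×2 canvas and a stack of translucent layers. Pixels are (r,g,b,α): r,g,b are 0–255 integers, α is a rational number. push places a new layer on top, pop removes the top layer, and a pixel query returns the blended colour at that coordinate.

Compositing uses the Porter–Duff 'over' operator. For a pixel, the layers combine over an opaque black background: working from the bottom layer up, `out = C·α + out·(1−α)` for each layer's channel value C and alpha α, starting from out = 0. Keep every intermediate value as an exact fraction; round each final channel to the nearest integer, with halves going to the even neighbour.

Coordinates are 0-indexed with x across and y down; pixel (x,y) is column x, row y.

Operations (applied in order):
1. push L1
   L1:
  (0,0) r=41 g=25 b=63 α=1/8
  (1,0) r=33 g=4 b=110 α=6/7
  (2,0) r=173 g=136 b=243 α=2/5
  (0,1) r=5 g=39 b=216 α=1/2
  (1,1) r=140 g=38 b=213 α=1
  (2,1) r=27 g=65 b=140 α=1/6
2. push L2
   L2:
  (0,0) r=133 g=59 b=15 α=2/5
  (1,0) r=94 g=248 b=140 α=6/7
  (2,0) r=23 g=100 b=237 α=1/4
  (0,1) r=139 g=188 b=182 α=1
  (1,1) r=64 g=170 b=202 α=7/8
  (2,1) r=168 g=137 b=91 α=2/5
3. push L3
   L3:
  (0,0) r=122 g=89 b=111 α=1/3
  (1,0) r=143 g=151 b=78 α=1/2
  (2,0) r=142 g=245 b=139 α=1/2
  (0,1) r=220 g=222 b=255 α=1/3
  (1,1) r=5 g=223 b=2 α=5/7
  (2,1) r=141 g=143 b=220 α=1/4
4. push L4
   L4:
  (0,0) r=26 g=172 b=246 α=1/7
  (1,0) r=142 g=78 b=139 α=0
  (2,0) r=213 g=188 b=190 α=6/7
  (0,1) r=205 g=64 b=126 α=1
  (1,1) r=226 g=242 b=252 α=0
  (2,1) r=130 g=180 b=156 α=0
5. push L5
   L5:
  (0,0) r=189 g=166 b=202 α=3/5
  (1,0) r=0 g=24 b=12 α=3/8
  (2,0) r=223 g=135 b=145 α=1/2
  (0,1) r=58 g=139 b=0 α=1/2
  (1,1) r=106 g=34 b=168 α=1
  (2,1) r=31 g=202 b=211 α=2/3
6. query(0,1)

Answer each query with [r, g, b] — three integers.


(0,1) stack=L1,L2,L3,L4,L5; from [0,0,0]:
L1 α=1/2: [5/2, 39/2, 108]
L2 α=1: [139, 188, 182]
L3 α=1/3: [166, 598/3, 619/3]
L4 α=1: [205, 64, 126]
L5 α=1/2: [263/2, 203/2, 63]
→ [132, 102, 63]


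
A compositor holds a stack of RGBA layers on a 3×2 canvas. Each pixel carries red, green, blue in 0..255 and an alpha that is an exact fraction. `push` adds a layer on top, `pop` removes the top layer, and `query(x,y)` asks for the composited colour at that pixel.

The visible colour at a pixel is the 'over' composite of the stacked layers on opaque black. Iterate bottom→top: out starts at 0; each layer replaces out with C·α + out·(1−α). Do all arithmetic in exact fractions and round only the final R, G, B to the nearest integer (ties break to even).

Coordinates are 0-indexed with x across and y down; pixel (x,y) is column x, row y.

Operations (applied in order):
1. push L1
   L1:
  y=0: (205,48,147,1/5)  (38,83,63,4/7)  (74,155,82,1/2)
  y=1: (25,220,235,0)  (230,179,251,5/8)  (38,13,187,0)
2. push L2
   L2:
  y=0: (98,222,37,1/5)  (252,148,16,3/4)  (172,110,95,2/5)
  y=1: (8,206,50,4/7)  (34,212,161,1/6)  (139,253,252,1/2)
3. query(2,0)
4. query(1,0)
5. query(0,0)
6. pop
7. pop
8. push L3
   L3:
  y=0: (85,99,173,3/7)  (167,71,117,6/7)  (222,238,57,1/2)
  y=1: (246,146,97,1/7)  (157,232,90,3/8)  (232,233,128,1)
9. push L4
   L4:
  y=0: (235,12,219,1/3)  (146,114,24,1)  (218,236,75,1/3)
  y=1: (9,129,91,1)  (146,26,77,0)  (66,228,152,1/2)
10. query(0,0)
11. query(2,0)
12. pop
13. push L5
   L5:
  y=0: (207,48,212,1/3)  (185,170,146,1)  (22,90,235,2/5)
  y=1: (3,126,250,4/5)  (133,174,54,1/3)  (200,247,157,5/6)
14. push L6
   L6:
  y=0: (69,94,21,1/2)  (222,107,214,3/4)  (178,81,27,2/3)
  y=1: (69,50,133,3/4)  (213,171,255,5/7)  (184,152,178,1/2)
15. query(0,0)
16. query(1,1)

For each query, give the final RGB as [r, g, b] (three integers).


(2,0) stack=L1,L2; from [0,0,0]:
L1 α=1/2: [37, 155/2, 41]
L2 α=2/5: [91, 181/2, 313/5]
rounded: [91, 90, 63]

(1,0) stack=L1,L2; from [0,0,0]:
after L1 α=4/7: [152/7, 332/7, 36]
after L2 α=3/4: [1361/7, 860/7, 21]
→ [194, 123, 21]

(0,0) stack=L1,L2; from [0,0,0]:
+L1 (α=1/5) → [41, 48/5, 147/5]
+L2 (α=1/5) → [262/5, 1302/25, 773/25]
→ [52, 52, 31]

at x=0,y=0 over L3,L4:
L3 α=3/7: [255/7, 297/7, 519/7]
L4 α=1/3: [2155/21, 226/7, 857/7]
rounded: [103, 32, 122]

query (2,0) [L3,L4] — begin 0,0,0
after L3 α=1/2: [111, 119, 57/2]
after L4 α=1/3: [440/3, 158, 44]
rounded: [147, 158, 44]

(0,0) stack=L3,L5,L6; from [0,0,0]:
L3 α=3/7: [255/7, 297/7, 519/7]
L5 α=1/3: [653/7, 310/7, 2522/21]
L6 α=1/2: [568/7, 484/7, 2963/42]
= [81, 69, 71]

(1,1) stack=L3,L5,L6; from [0,0,0]:
after L3 α=3/8: [471/8, 87, 135/4]
after L5 α=1/3: [1003/12, 116, 81/2]
after L6 α=5/7: [7393/42, 1087/7, 1356/7]
= [176, 155, 194]


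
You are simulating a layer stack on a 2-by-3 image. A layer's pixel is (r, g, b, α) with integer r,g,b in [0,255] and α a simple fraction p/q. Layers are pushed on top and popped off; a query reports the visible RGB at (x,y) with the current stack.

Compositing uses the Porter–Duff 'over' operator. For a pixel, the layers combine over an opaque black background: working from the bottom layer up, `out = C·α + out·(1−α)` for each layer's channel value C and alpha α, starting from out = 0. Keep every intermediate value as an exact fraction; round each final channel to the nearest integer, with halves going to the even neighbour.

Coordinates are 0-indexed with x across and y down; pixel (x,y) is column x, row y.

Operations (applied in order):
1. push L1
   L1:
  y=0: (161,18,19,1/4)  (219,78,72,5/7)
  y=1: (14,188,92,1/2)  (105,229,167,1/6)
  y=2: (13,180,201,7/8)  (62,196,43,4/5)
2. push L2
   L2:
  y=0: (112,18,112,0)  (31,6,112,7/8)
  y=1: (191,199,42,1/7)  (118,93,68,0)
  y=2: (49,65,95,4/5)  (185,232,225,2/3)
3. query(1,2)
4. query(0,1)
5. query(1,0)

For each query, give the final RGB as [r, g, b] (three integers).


(1,2) stack=L1,L2; from [0,0,0]:
after L1 α=4/5: [248/5, 784/5, 172/5]
after L2 α=2/3: [2098/15, 3104/15, 2422/15]
→ [140, 207, 161]

at x=0,y=1 over L1,L2:
+L1 (α=1/2) → [7, 94, 46]
+L2 (α=1/7) → [233/7, 109, 318/7]
= [33, 109, 45]

(1,0) stack=L1,L2; from [0,0,0]:
after L1 α=5/7: [1095/7, 390/7, 360/7]
after L2 α=7/8: [1307/28, 171/14, 731/7]
rounded: [47, 12, 104]


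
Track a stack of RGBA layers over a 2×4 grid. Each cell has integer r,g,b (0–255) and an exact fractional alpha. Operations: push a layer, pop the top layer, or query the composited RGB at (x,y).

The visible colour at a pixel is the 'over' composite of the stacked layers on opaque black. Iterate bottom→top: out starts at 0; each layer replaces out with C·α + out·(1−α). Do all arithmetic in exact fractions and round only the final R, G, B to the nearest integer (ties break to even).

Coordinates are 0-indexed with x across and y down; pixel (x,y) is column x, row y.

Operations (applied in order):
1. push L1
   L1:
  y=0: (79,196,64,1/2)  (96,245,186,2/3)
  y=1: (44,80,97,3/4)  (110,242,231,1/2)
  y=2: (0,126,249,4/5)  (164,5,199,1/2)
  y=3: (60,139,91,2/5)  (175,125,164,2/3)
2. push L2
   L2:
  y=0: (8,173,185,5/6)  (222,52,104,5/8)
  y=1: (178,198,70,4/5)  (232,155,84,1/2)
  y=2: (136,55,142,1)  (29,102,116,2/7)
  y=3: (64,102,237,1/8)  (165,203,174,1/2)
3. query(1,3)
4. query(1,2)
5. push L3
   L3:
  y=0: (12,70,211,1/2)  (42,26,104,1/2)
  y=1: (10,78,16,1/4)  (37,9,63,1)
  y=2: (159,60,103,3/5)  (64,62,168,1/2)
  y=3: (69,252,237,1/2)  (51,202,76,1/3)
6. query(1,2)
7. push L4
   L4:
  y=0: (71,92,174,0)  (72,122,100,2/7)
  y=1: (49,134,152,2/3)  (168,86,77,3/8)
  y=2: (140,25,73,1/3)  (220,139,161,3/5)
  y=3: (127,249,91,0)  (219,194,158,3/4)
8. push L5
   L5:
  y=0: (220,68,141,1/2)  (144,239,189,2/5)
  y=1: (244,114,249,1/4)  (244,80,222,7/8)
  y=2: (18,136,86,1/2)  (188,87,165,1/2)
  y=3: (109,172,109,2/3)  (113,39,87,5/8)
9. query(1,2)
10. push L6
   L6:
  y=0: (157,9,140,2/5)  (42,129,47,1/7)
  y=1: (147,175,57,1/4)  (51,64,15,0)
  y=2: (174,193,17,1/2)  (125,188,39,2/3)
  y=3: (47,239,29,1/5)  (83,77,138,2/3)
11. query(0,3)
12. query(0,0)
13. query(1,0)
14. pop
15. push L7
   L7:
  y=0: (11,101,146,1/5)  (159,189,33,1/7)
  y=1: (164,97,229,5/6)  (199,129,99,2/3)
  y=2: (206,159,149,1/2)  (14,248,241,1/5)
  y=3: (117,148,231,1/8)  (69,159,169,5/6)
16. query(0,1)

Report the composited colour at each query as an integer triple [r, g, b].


(1,3) stack=L1,L2; from [0,0,0]:
after L1 α=2/3: [350/3, 250/3, 328/3]
after L2 α=1/2: [845/6, 859/6, 425/3]
= [141, 143, 142]

query (1,2) [L1,L2] — begin 0,0,0
L1 α=1/2: [82, 5/2, 199/2]
L2 α=2/7: [468/7, 433/14, 1459/14]
= [67, 31, 104]

(1,2) stack=L1,L2,L3; from [0,0,0]:
after L1 α=1/2: [82, 5/2, 199/2]
after L2 α=2/7: [468/7, 433/14, 1459/14]
after L3 α=1/2: [458/7, 1301/28, 3811/28]
rounded: [65, 46, 136]

(1,2) stack=L1,L2,L3,L4,L5; from [0,0,0]:
L1 α=1/2: [82, 5/2, 199/2]
L2 α=2/7: [468/7, 433/14, 1459/14]
L3 α=1/2: [458/7, 1301/28, 3811/28]
L4 α=3/5: [5536/35, 7139/70, 10573/70]
L5 α=1/2: [6058/35, 13229/140, 22123/140]
→ [173, 94, 158]

query (0,3) [L1,L2,L3,L4,L5,L6] — begin 0,0,0
L1 α=2/5: [24, 278/5, 182/5]
L2 α=1/8: [29, 307/5, 2459/40]
L3 α=1/2: [49, 1567/10, 11939/80]
L4 α=0: [49, 1567/10, 11939/80]
L5 α=2/3: [89, 1669/10, 9793/80]
L6 α=1/5: [403/5, 4533/25, 10373/100]
→ [81, 181, 104]

query (0,0) [L1,L2,L3,L4,L5,L6] — begin 0,0,0
after L1 α=1/2: [79/2, 98, 32]
after L2 α=5/6: [53/4, 321/2, 319/2]
after L3 α=1/2: [101/8, 461/4, 741/4]
after L4 α=0: [101/8, 461/4, 741/4]
after L5 α=1/2: [1861/16, 733/8, 1305/8]
after L6 α=2/5: [10607/80, 2343/40, 1231/8]
→ [133, 59, 154]

query (1,0) [L1,L2,L3,L4,L5,L6] — begin 0,0,0
+L1 (α=2/3) → [64, 490/3, 124]
+L2 (α=5/8) → [651/4, 375/4, 223/2]
+L3 (α=1/2) → [819/8, 479/8, 431/4]
+L4 (α=2/7) → [5247/56, 621/8, 2955/28]
+L5 (α=2/5) → [31869/280, 5687/40, 19449/140]
+L6 (α=1/7) → [101487/980, 19641/140, 61637/490]
→ [104, 140, 126]

(0,1) stack=L1,L2,L3,L4,L5,L7; from [0,0,0]:
after L1 α=3/4: [33, 60, 291/4]
after L2 α=4/5: [149, 852/5, 1411/20]
after L3 α=1/4: [457/4, 1473/10, 4553/80]
after L4 α=2/3: [283/4, 4153/30, 28873/240]
after L5 α=1/4: [1825/16, 5293/40, 48793/320]
after L7 α=5/6: [14945/96, 8231/80, 415193/1920]
rounded: [156, 103, 216]


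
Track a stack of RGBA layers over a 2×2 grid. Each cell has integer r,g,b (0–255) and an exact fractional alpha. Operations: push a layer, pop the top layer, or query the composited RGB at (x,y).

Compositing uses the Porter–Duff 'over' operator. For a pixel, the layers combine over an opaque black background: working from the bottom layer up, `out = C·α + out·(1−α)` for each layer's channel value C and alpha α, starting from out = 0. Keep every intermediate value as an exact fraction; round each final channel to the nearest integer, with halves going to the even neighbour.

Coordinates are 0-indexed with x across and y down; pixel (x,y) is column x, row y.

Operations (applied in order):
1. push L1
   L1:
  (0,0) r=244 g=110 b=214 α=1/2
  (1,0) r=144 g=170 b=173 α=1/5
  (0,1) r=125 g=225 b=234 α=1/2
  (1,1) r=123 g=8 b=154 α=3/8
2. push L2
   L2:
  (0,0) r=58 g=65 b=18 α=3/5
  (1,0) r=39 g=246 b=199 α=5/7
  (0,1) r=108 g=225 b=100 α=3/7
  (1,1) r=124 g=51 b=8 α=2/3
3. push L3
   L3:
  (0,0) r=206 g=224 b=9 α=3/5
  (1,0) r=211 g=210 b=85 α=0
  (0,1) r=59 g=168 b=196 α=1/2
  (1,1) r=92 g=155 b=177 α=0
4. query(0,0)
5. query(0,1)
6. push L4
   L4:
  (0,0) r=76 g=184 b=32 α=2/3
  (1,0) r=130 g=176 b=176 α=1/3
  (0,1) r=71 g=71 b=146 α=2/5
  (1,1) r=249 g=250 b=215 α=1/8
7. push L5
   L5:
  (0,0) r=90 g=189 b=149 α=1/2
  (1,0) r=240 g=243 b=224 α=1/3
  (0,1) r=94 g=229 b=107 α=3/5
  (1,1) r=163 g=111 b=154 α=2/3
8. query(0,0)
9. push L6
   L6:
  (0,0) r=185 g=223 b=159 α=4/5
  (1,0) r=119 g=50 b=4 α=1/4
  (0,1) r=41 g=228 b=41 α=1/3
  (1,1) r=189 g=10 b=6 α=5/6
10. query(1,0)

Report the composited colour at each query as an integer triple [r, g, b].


(0,0) stack=L1,L2,L3; from [0,0,0]:
after L1 α=1/2: [122, 55, 107]
after L2 α=3/5: [418/5, 61, 268/5]
after L3 α=3/5: [3926/25, 794/5, 671/25]
= [157, 159, 27]

at x=0,y=1 over L1,L2,L3:
+L1 (α=1/2) → [125/2, 225/2, 117]
+L2 (α=3/7) → [82, 1125/7, 768/7]
+L3 (α=1/2) → [141/2, 2301/14, 1070/7]
= [70, 164, 153]

(0,0) stack=L1,L2,L3,L4,L5; from [0,0,0]:
L1 α=1/2: [122, 55, 107]
L2 α=3/5: [418/5, 61, 268/5]
L3 α=3/5: [3926/25, 794/5, 671/25]
L4 α=2/3: [7726/75, 878/5, 757/25]
L5 α=1/2: [7238/75, 1823/10, 2241/25]
→ [97, 182, 90]

(1,0) stack=L1,L2,L3,L4,L5,L6; from [0,0,0]:
after L1 α=1/5: [144/5, 34, 173/5]
after L2 α=5/7: [1263/35, 1298/7, 5321/35]
after L3 α=0: [1263/35, 1298/7, 5321/35]
after L4 α=1/3: [7076/105, 1276/7, 16802/105]
after L5 α=1/3: [39352/315, 4253/21, 57124/315]
after L6 α=1/4: [51847/420, 4603/28, 14386/105]
rounded: [123, 164, 137]
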